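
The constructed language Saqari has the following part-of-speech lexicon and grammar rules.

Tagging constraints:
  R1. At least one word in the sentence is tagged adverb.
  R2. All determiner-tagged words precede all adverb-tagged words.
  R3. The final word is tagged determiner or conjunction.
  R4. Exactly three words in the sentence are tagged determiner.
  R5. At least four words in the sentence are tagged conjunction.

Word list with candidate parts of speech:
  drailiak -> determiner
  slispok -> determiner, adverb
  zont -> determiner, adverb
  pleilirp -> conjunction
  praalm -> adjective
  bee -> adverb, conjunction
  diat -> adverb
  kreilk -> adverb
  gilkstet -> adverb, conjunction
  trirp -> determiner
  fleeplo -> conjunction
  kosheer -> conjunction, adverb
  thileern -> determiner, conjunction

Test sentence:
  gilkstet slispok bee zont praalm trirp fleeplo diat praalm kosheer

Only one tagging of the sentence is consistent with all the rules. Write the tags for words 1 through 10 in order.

conjunction determiner conjunction determiner adjective determiner conjunction adverb adjective conjunction

Candidates per position — 1:gilkstet {adverb,conjunction}; 2:slispok {determiner,adverb}; 3:bee {adverb,conjunction}; 4:zont {determiner,adverb}; 5:praalm {adjective}; 6:trirp {determiner}; 7:fleeplo {conjunction}; 8:diat {adverb}; 9:praalm {adjective}; 10:kosheer {conjunction,adverb}.
If word 1 were adverb, no tagging could satisfy rule 2; so word 1 is conjunction.
If word 2 were adverb, no tagging could satisfy rule 2; so word 2 is determiner.
If word 3 were adverb, no tagging could satisfy rule 2; so word 3 is conjunction.
If word 4 were adverb, no tagging could satisfy rule 2; so word 4 is determiner.
If word 10 were adverb, no tagging could satisfy rule 3; so word 10 is conjunction.
So the tagging must be: conjunction determiner conjunction determiner adjective determiner conjunction adverb adjective conjunction.
Checking: rule 1 holds; rule 2 holds; rule 3 holds; rule 4 holds; rule 5 holds.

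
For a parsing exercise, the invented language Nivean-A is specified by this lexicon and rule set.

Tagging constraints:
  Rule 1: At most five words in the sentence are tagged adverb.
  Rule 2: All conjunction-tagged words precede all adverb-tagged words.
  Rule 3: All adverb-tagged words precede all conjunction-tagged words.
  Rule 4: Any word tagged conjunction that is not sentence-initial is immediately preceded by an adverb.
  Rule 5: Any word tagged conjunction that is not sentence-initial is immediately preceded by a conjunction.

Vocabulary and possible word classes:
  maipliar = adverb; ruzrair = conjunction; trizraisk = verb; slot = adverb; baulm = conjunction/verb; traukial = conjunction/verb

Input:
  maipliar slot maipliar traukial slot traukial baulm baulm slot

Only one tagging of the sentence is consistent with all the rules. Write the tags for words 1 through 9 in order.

Candidates per position — 1:maipliar {adverb}; 2:slot {adverb}; 3:maipliar {adverb}; 4:traukial {conjunction,verb}; 5:slot {adverb}; 6:traukial {conjunction,verb}; 7:baulm {conjunction,verb}; 8:baulm {conjunction,verb}; 9:slot {adverb}.
Position 4: conjunction is ruled out by rule 2; that leaves verb.
Position 6: conjunction is ruled out by rule 2; that leaves verb.
Position 7: conjunction is ruled out by rule 2; that leaves verb.
Position 8: conjunction is ruled out by rule 2; that leaves verb.
That leaves exactly one tagging: adverb adverb adverb verb adverb verb verb verb adverb.
Checking: rule 1 holds; rule 2 holds; rule 3 holds; rule 4 holds; rule 5 holds.

adverb adverb adverb verb adverb verb verb verb adverb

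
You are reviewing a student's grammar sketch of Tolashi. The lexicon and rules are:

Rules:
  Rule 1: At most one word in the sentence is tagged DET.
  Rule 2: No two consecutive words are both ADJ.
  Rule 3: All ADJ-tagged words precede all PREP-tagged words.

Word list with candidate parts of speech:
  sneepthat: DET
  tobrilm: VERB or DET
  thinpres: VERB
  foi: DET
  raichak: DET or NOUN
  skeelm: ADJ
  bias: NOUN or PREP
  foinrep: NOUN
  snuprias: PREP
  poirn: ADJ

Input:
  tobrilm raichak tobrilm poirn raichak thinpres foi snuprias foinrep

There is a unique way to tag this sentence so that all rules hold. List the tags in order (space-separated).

VERB NOUN VERB ADJ NOUN VERB DET PREP NOUN

Candidates per position — 1:tobrilm {VERB,DET}; 2:raichak {DET,NOUN}; 3:tobrilm {VERB,DET}; 4:poirn {ADJ}; 5:raichak {DET,NOUN}; 6:thinpres {VERB}; 7:foi {DET}; 8:snuprias {PREP}; 9:foinrep {NOUN}.
At position 1, choosing DET makes rule 1 impossible to satisfy; hence VERB.
At position 2, choosing DET makes rule 1 impossible to satisfy; hence NOUN.
At position 3, choosing DET makes rule 1 impossible to satisfy; hence VERB.
At position 5, choosing DET makes rule 1 impossible to satisfy; hence NOUN.
The only consistent sequence is: VERB NOUN VERB ADJ NOUN VERB DET PREP NOUN.
Checking: rule 1 satisfied; rule 2 satisfied; rule 3 satisfied.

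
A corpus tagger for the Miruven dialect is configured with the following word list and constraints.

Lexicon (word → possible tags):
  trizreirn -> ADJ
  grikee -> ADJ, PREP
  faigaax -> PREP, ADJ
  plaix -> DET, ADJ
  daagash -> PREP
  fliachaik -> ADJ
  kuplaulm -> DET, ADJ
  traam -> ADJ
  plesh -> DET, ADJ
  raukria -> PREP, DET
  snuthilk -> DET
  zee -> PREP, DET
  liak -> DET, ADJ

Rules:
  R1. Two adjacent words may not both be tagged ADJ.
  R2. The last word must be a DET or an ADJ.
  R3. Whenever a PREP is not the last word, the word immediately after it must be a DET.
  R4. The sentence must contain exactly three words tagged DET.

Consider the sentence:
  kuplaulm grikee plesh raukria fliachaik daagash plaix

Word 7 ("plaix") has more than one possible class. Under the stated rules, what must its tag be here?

Candidates per position — 1:kuplaulm {DET,ADJ}; 2:grikee {ADJ,PREP}; 3:plesh {DET,ADJ}; 4:raukria {PREP,DET}; 5:fliachaik {ADJ}; 6:daagash {PREP}; 7:plaix {DET,ADJ}.
Position 4: PREP is ruled out by rule 3; that leaves DET.
Position 7: ADJ is ruled out by rule 3; that leaves DET.
The remaining ambiguous positions (1, 2, 3) are resolved jointly — only one combination satisfies every rule.
The unique satisfying tagging is: ADJ PREP DET DET ADJ PREP DET.
Check: rule 1 satisfied; rule 2 satisfied; rule 3 satisfied; rule 4 satisfied.

DET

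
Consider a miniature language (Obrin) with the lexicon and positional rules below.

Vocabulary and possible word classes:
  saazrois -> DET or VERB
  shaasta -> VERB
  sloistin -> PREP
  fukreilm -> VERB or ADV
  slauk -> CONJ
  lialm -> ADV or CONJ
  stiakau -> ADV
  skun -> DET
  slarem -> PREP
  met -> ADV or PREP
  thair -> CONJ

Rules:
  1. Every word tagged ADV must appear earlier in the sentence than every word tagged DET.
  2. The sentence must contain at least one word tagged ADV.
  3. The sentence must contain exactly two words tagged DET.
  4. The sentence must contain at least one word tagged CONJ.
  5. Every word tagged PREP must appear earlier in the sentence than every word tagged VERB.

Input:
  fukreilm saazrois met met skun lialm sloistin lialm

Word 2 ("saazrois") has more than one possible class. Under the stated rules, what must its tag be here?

Candidates per position — 1:fukreilm {VERB,ADV}; 2:saazrois {DET,VERB}; 3:met {ADV,PREP}; 4:met {ADV,PREP}; 5:skun {DET}; 6:lialm {ADV,CONJ}; 7:sloistin {PREP}; 8:lialm {ADV,CONJ}.
Position 1: VERB is ruled out by rule 5; that leaves ADV.
Position 2: VERB is ruled out by rule 3; that leaves DET.
Position 3: ADV is ruled out by rule 1; that leaves PREP.
Position 4: ADV is ruled out by rule 1; that leaves PREP.
Position 6: ADV is ruled out by rule 1; that leaves CONJ.
Position 8: ADV is ruled out by rule 1; that leaves CONJ.
That leaves exactly one tagging: ADV DET PREP PREP DET CONJ PREP CONJ.
Verifying each rule — rule 1 satisfied; rule 2 satisfied; rule 3 satisfied; rule 4 satisfied; rule 5 satisfied.

DET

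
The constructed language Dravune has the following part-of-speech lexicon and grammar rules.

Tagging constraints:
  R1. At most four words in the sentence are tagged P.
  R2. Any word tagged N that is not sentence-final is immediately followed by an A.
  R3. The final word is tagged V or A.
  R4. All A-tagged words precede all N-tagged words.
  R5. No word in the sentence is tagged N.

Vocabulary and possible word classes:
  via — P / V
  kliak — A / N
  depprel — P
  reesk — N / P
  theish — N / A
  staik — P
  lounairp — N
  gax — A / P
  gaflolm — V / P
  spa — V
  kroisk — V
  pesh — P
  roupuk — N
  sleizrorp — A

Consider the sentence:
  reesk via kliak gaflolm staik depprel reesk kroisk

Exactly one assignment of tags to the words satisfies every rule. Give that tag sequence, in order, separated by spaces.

Candidates per position — 1:reesk {N,P}; 2:via {P,V}; 3:kliak {A,N}; 4:gaflolm {V,P}; 5:staik {P}; 6:depprel {P}; 7:reesk {N,P}; 8:kroisk {V}.
If word 1 were N, no tagging could satisfy rule 2; so word 1 is P.
If word 3 were N, no tagging could satisfy rule 2; so word 3 is A.
If word 7 were N, no tagging could satisfy rule 2; so word 7 is P.
If word 2 were P, no tagging could satisfy rule 1; so word 2 is V.
If word 4 were P, no tagging could satisfy rule 1; so word 4 is V.
The unique satisfying tagging is: P V A V P P P V.
Checking: rule 1 satisfied; rule 2 satisfied; rule 3 satisfied; rule 4 satisfied; rule 5 satisfied.

P V A V P P P V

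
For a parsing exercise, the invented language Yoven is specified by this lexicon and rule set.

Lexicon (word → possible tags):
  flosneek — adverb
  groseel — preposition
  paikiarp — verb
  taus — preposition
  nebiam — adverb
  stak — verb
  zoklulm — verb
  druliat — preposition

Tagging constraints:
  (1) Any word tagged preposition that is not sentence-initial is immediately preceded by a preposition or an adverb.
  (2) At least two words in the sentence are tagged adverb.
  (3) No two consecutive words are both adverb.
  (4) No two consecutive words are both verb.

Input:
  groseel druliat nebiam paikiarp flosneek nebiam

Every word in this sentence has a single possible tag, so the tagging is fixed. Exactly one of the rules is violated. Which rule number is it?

3

Fixed tagging: preposition preposition adverb verb adverb adverb.
Rule check: R1 ✓, R2 ✓, R3 ✗, R4 ✓.
Only rule 3 fails.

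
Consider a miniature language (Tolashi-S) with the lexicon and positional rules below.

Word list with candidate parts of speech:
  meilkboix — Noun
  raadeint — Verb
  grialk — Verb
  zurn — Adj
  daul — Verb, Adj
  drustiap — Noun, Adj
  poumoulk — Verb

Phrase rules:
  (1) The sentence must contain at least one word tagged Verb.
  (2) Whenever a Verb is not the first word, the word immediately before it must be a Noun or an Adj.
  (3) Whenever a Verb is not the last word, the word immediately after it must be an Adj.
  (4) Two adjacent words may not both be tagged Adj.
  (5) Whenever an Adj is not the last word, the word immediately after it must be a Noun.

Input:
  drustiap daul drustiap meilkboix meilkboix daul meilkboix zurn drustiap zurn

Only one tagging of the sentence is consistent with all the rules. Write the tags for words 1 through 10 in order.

Noun Verb Adj Noun Noun Adj Noun Adj Noun Adj

Candidates per position — 1:drustiap {Noun,Adj}; 2:daul {Verb,Adj}; 3:drustiap {Noun,Adj}; 4:meilkboix {Noun}; 5:meilkboix {Noun}; 6:daul {Verb,Adj}; 7:meilkboix {Noun}; 8:zurn {Adj}; 9:drustiap {Noun,Adj}; 10:zurn {Adj}.
Word 1 cannot be Adj — rule 5 would then fail for every completion. It is Noun.
Word 6 cannot be Verb — rule 3 would then fail for every completion. It is Adj.
Word 9 cannot be Adj — rule 4 would then fail for every completion. It is Noun.
Word 2 cannot be Adj — rule 1 would then fail for every completion. It is Verb.
Word 3 cannot be Noun — rule 3 would then fail for every completion. It is Adj.
So the tagging must be: Noun Verb Adj Noun Noun Adj Noun Adj Noun Adj.
Verifying each rule — rule 1 ok; rule 2 ok; rule 3 ok; rule 4 ok; rule 5 ok.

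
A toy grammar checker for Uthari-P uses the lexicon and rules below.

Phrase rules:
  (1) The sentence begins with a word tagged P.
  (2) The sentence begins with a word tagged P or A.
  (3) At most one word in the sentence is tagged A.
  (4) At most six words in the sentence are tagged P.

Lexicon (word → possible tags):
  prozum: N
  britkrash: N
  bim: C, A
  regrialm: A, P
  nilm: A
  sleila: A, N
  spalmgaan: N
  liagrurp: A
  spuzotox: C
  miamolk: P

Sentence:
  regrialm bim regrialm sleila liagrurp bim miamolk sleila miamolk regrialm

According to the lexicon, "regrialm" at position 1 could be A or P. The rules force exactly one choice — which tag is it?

P

Candidates per position — 1:regrialm {A,P}; 2:bim {C,A}; 3:regrialm {A,P}; 4:sleila {A,N}; 5:liagrurp {A}; 6:bim {C,A}; 7:miamolk {P}; 8:sleila {A,N}; 9:miamolk {P}; 10:regrialm {A,P}.
Position 1: A is ruled out by rule 1; that leaves P.
Position 2: A is ruled out by rule 3; that leaves C.
Position 3: A is ruled out by rule 3; that leaves P.
Position 4: A is ruled out by rule 3; that leaves N.
Position 6: A is ruled out by rule 3; that leaves C.
Position 8: A is ruled out by rule 3; that leaves N.
Position 10: A is ruled out by rule 3; that leaves P.
So the tagging must be: P C P N A C P N P P.
Check: rule 1 satisfied; rule 2 satisfied; rule 3 satisfied; rule 4 satisfied.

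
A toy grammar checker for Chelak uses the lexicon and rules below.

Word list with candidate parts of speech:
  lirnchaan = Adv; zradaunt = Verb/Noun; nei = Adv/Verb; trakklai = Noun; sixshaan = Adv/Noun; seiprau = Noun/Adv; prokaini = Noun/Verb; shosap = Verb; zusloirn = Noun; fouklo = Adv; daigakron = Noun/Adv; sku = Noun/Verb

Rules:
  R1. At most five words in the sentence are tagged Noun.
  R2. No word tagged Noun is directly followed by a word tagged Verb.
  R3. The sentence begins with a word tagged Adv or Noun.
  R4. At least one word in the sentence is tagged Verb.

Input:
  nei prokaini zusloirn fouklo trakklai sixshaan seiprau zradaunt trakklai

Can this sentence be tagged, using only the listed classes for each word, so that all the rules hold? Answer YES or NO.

YES

Candidates per position — 1:nei {Adv,Verb}; 2:prokaini {Noun,Verb}; 3:zusloirn {Noun}; 4:fouklo {Adv}; 5:trakklai {Noun}; 6:sixshaan {Adv,Noun}; 7:seiprau {Noun,Adv}; 8:zradaunt {Verb,Noun}; 9:trakklai {Noun}.
One satisfying assignment: Adv Verb Noun Adv Noun Adv Adv Noun Noun.
Checking: rule 1 satisfied; rule 2 satisfied; rule 3 satisfied; rule 4 satisfied.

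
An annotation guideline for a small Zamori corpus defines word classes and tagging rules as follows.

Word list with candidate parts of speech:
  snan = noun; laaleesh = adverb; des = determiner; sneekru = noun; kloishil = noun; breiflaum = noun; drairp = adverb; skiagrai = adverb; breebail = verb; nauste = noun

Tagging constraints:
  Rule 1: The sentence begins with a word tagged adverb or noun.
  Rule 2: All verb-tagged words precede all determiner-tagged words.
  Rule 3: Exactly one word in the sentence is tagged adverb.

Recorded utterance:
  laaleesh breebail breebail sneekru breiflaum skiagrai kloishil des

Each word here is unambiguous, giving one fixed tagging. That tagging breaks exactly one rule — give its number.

3

Fixed tagging: adverb verb verb noun noun adverb noun determiner.
Applying the rules: R1 holds, R2 holds, R3 violated.
Only rule 3 fails.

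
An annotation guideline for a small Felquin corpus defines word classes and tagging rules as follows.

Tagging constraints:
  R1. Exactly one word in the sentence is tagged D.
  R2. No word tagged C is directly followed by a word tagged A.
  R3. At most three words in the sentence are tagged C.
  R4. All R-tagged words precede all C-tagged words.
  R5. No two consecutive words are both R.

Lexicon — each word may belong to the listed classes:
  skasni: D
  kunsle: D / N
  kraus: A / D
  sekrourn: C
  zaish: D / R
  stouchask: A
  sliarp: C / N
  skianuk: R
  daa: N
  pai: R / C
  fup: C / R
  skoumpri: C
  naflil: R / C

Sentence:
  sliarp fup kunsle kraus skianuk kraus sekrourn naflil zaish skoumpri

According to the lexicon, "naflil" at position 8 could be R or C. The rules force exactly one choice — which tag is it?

Candidates per position — 1:sliarp {C,N}; 2:fup {C,R}; 3:kunsle {D,N}; 4:kraus {A,D}; 5:skianuk {R}; 6:kraus {A,D}; 7:sekrourn {C}; 8:naflil {R,C}; 9:zaish {D,R}; 10:skoumpri {C}.
Word 1 cannot be C — rule 4 would then fail for every completion. It is N.
Word 2 cannot be C — rule 4 would then fail for every completion. It is R.
Word 8 cannot be R — rule 4 would then fail for every completion. It is C.
Word 9 cannot be R — rule 4 would then fail for every completion. It is D.
Word 3 cannot be D — rule 1 would then fail for every completion. It is N.
Word 4 cannot be D — rule 1 would then fail for every completion. It is A.
Word 6 cannot be D — rule 1 would then fail for every completion. It is A.
The unique satisfying tagging is: N R N A R A C C D C.
Checking: rule 1 ✓; rule 2 ✓; rule 3 ✓; rule 4 ✓; rule 5 ✓.

C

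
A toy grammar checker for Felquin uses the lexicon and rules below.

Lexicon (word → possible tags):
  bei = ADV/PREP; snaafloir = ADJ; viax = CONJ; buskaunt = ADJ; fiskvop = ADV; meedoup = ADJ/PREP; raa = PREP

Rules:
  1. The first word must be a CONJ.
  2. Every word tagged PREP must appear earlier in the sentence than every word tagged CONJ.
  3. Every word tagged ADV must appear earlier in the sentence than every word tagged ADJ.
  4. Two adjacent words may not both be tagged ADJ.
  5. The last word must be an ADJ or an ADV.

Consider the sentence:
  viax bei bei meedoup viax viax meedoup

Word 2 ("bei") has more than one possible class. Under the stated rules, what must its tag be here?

Candidates per position — 1:viax {CONJ}; 2:bei {ADV,PREP}; 3:bei {ADV,PREP}; 4:meedoup {ADJ,PREP}; 5:viax {CONJ}; 6:viax {CONJ}; 7:meedoup {ADJ,PREP}.
At position 2, choosing PREP makes rule 2 impossible to satisfy; hence ADV.
At position 3, choosing PREP makes rule 2 impossible to satisfy; hence ADV.
At position 4, choosing PREP makes rule 2 impossible to satisfy; hence ADJ.
At position 7, choosing PREP makes rule 2 impossible to satisfy; hence ADJ.
So the tagging must be: CONJ ADV ADV ADJ CONJ CONJ ADJ.
Check: rule 1 satisfied; rule 2 satisfied; rule 3 satisfied; rule 4 satisfied; rule 5 satisfied.

ADV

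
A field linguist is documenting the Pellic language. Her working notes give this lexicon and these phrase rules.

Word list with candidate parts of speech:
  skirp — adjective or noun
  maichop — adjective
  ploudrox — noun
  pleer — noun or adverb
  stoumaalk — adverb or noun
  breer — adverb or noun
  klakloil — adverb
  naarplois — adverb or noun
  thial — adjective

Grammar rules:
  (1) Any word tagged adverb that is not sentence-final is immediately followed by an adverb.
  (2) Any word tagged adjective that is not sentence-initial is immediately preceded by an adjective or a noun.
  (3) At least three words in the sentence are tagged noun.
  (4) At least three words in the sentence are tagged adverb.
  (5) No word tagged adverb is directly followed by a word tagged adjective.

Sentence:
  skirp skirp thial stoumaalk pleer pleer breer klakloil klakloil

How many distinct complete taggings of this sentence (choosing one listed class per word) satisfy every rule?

Candidates per position — 1:skirp {adjective,noun}; 2:skirp {adjective,noun}; 3:thial {adjective}; 4:stoumaalk {adverb,noun}; 5:pleer {noun,adverb}; 6:pleer {noun,adverb}; 7:breer {adverb,noun}; 8:klakloil {adverb}; 9:klakloil {adverb}.
There are 64 candidate sequences in total.
Checking each against the rules leaves 8 sequences.
Count = 8.

8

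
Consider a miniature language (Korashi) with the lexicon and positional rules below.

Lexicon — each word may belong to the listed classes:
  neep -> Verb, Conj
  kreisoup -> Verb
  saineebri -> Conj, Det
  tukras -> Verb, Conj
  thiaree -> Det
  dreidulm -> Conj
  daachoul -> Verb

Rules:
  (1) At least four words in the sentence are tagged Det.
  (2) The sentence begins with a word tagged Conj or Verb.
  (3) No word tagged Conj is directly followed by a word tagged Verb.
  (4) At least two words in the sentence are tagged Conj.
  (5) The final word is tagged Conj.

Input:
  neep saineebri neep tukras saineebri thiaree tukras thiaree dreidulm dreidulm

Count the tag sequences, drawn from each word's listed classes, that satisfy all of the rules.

Candidates per position — 1:neep {Verb,Conj}; 2:saineebri {Conj,Det}; 3:neep {Verb,Conj}; 4:tukras {Verb,Conj}; 5:saineebri {Conj,Det}; 6:thiaree {Det}; 7:tukras {Verb,Conj}; 8:thiaree {Det}; 9:dreidulm {Conj}; 10:dreidulm {Conj}.
There are 64 candidate sequences in total.
Checking each against the rules leaves 12 sequences.
Count = 12.

12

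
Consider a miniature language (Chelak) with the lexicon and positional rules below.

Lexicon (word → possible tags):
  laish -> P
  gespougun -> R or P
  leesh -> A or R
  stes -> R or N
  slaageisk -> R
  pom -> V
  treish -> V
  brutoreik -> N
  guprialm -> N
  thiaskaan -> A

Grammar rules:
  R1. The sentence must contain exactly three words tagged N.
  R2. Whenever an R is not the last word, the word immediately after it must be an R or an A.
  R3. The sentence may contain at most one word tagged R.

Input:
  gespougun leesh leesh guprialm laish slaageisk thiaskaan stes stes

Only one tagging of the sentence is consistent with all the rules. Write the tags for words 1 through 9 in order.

Candidates per position — 1:gespougun {R,P}; 2:leesh {A,R}; 3:leesh {A,R}; 4:guprialm {N}; 5:laish {P}; 6:slaageisk {R}; 7:thiaskaan {A}; 8:stes {R,N}; 9:stes {R,N}.
At position 1, choosing R makes rule 3 impossible to satisfy; hence P.
At position 2, choosing R makes rule 3 impossible to satisfy; hence A.
At position 3, choosing R makes rule 2 impossible to satisfy; hence A.
At position 8, choosing R makes rule 1 impossible to satisfy; hence N.
At position 9, choosing R makes rule 1 impossible to satisfy; hence N.
So the tagging must be: P A A N P R A N N.
Rule-by-rule: rule 1 ok; rule 2 ok; rule 3 ok.

P A A N P R A N N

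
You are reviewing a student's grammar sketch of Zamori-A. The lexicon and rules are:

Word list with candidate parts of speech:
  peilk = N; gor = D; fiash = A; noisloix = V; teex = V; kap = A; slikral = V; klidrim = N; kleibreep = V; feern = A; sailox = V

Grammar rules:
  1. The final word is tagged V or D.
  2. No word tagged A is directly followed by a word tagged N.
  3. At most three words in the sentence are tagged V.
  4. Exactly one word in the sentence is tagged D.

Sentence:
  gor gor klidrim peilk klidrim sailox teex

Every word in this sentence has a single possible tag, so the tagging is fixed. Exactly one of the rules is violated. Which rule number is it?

4

Fixed tagging: D D N N N V V.
Rule check: R1 holds, R2 holds, R3 holds, R4 violated.
Only rule 4 fails.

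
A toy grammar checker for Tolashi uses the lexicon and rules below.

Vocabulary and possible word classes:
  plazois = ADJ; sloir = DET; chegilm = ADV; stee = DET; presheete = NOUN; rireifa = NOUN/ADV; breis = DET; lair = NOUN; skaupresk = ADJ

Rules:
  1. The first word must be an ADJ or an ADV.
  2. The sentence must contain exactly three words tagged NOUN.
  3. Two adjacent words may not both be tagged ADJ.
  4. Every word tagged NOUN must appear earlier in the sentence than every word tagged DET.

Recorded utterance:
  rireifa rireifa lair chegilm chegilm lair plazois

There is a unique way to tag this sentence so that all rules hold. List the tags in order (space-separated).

Candidates per position — 1:rireifa {NOUN,ADV}; 2:rireifa {NOUN,ADV}; 3:lair {NOUN}; 4:chegilm {ADV}; 5:chegilm {ADV}; 6:lair {NOUN}; 7:plazois {ADJ}.
Position 1: tagging it NOUN would leave rule 1 unsatisfiable, so it must be ADV.
Position 2: tagging it ADV would leave rule 2 unsatisfiable, so it must be NOUN.
So the tagging must be: ADV NOUN NOUN ADV ADV NOUN ADJ.
Check: rule 1 ✓; rule 2 ✓; rule 3 ✓; rule 4 ✓.

ADV NOUN NOUN ADV ADV NOUN ADJ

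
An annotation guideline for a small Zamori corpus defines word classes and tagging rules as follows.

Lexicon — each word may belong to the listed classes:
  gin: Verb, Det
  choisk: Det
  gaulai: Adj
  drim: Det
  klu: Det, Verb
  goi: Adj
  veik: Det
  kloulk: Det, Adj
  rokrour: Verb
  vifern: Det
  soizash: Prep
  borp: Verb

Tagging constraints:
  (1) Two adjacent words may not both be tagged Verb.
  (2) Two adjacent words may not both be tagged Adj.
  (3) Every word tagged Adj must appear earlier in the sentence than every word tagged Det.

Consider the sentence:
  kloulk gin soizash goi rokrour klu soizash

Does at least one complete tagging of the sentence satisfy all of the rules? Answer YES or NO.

Candidates per position — 1:kloulk {Det,Adj}; 2:gin {Verb,Det}; 3:soizash {Prep}; 4:goi {Adj}; 5:rokrour {Verb}; 6:klu {Det,Verb}; 7:soizash {Prep}.
One satisfying assignment: Adj Verb Prep Adj Verb Det Prep.
Checking: rule 1 ✓; rule 2 ✓; rule 3 ✓.

YES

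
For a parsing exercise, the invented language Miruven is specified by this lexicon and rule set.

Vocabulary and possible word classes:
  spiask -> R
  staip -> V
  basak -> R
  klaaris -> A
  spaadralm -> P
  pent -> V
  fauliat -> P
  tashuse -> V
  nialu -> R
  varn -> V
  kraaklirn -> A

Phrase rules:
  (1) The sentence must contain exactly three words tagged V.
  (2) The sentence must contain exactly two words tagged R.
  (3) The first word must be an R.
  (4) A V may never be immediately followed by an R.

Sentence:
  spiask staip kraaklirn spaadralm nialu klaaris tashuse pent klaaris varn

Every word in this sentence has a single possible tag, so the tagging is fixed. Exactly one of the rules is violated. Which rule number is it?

Fixed tagging: R V A P R A V V A V.
Rule check: R1 violated, R2 holds, R3 holds, R4 holds.
Only rule 1 fails.

1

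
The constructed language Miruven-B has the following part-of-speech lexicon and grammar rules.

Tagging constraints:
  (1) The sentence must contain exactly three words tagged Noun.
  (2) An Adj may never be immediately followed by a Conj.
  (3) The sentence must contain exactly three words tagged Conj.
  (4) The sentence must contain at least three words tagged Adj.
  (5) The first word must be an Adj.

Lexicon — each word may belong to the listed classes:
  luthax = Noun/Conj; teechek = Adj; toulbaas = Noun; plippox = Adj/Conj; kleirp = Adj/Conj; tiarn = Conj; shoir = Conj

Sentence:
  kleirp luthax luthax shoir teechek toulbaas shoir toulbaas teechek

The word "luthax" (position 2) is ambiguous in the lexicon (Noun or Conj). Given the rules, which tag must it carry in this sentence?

Noun

Candidates per position — 1:kleirp {Adj,Conj}; 2:luthax {Noun,Conj}; 3:luthax {Noun,Conj}; 4:shoir {Conj}; 5:teechek {Adj}; 6:toulbaas {Noun}; 7:shoir {Conj}; 8:toulbaas {Noun}; 9:teechek {Adj}.
Position 1: Conj is ruled out by rule 4; that leaves Adj.
Position 2: Conj is ruled out by rule 2; that leaves Noun.
Position 3: Noun is ruled out by rule 1; that leaves Conj.
The only consistent sequence is: Adj Noun Conj Conj Adj Noun Conj Noun Adj.
Check: rule 1 ok; rule 2 ok; rule 3 ok; rule 4 ok; rule 5 ok.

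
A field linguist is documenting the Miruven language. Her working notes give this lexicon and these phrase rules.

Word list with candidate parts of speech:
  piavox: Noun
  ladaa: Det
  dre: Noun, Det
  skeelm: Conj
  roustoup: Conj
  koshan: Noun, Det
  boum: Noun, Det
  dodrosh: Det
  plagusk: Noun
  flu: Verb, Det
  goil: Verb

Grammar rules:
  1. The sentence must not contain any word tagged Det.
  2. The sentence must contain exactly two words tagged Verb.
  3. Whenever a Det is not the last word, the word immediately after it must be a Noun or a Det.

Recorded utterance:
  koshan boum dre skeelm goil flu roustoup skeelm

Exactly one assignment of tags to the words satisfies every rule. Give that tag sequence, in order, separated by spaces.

Noun Noun Noun Conj Verb Verb Conj Conj

Candidates per position — 1:koshan {Noun,Det}; 2:boum {Noun,Det}; 3:dre {Noun,Det}; 4:skeelm {Conj}; 5:goil {Verb}; 6:flu {Verb,Det}; 7:roustoup {Conj}; 8:skeelm {Conj}.
Position 1: tagging it Det would leave rule 1 unsatisfiable, so it must be Noun.
Position 2: tagging it Det would leave rule 1 unsatisfiable, so it must be Noun.
Position 3: tagging it Det would leave rule 1 unsatisfiable, so it must be Noun.
Position 6: tagging it Det would leave rule 1 unsatisfiable, so it must be Verb.
The unique satisfying tagging is: Noun Noun Noun Conj Verb Verb Conj Conj.
Check: rule 1 ok; rule 2 ok; rule 3 ok.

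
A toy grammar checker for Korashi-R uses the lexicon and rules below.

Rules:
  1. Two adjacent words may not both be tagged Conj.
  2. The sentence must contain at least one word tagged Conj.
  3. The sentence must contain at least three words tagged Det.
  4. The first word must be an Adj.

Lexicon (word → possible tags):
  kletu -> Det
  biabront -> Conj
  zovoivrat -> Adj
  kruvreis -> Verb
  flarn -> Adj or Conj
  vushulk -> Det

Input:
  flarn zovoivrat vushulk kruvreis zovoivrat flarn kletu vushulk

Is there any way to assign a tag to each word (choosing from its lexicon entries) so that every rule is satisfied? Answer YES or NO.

Candidates per position — 1:flarn {Adj,Conj}; 2:zovoivrat {Adj}; 3:vushulk {Det}; 4:kruvreis {Verb}; 5:zovoivrat {Adj}; 6:flarn {Adj,Conj}; 7:kletu {Det}; 8:vushulk {Det}.
One satisfying assignment: Adj Adj Det Verb Adj Conj Det Det.
Rule-by-rule: rule 1 holds; rule 2 holds; rule 3 holds; rule 4 holds.

YES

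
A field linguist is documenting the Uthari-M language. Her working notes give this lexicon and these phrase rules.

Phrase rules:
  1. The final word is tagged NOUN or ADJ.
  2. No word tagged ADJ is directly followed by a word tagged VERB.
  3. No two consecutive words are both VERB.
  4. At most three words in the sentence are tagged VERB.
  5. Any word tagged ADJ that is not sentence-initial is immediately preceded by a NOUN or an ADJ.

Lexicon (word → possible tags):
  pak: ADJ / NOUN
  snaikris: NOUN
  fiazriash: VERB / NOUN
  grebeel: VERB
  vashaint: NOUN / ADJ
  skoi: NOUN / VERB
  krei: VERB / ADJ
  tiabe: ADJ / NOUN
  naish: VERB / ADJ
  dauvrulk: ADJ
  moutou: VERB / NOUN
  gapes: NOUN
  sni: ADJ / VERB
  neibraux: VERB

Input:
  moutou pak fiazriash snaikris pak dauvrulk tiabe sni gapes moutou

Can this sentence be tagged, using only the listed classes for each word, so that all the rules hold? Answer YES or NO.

YES

Candidates per position — 1:moutou {VERB,NOUN}; 2:pak {ADJ,NOUN}; 3:fiazriash {VERB,NOUN}; 4:snaikris {NOUN}; 5:pak {ADJ,NOUN}; 6:dauvrulk {ADJ}; 7:tiabe {ADJ,NOUN}; 8:sni {ADJ,VERB}; 9:gapes {NOUN}; 10:moutou {VERB,NOUN}.
One satisfying assignment: NOUN NOUN VERB NOUN NOUN ADJ NOUN VERB NOUN NOUN.
Verifying each rule — rule 1 ✓; rule 2 ✓; rule 3 ✓; rule 4 ✓; rule 5 ✓.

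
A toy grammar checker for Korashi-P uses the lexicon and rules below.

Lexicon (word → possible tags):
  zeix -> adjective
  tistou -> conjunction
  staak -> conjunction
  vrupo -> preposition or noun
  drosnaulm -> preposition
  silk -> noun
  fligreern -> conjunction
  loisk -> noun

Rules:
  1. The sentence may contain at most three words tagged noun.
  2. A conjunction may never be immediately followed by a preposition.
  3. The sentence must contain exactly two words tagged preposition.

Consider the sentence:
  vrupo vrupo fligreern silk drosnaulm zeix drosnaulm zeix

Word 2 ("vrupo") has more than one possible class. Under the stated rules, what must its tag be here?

noun

Candidates per position — 1:vrupo {preposition,noun}; 2:vrupo {preposition,noun}; 3:fligreern {conjunction}; 4:silk {noun}; 5:drosnaulm {preposition}; 6:zeix {adjective}; 7:drosnaulm {preposition}; 8:zeix {adjective}.
Position 1: tagging it preposition would leave rule 3 unsatisfiable, so it must be noun.
Position 2: tagging it preposition would leave rule 3 unsatisfiable, so it must be noun.
The only consistent sequence is: noun noun conjunction noun preposition adjective preposition adjective.
Check: rule 1 holds; rule 2 holds; rule 3 holds.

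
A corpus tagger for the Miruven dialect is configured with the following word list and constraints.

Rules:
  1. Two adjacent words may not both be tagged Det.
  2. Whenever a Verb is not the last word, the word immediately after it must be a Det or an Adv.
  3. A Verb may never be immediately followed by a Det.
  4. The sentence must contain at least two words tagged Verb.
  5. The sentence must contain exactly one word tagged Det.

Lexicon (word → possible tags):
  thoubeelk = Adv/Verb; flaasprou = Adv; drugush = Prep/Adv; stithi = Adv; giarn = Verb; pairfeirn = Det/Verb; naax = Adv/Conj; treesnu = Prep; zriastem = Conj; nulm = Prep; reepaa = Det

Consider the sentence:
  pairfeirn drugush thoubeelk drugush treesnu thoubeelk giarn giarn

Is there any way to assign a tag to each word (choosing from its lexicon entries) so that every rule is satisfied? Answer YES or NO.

NO

Candidates per position — 1:pairfeirn {Det,Verb}; 2:drugush {Prep,Adv}; 3:thoubeelk {Adv,Verb}; 4:drugush {Prep,Adv}; 5:treesnu {Prep}; 6:thoubeelk {Adv,Verb}; 7:giarn {Verb}; 8:giarn {Verb}.
Rule 2 cannot be satisfied by any choice of tags from the lexicon.
So there is no consistent tagging.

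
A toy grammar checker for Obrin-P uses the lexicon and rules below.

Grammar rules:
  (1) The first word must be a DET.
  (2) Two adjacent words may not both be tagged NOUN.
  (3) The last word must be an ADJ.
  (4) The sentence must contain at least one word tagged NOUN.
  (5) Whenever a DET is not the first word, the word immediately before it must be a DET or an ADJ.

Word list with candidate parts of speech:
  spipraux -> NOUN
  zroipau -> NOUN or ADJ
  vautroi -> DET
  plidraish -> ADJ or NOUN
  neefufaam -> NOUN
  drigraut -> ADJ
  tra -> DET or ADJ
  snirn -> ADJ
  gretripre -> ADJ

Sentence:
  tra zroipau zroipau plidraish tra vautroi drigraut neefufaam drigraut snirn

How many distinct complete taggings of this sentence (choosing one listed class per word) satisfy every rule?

Candidates per position — 1:tra {DET,ADJ}; 2:zroipau {NOUN,ADJ}; 3:zroipau {NOUN,ADJ}; 4:plidraish {ADJ,NOUN}; 5:tra {DET,ADJ}; 6:vautroi {DET}; 7:drigraut {ADJ}; 8:neefufaam {NOUN}; 9:drigraut {ADJ}; 10:snirn {ADJ}.
There are 32 candidate sequences in total.
Checking each against the rules leaves 8 sequences.
Count = 8.

8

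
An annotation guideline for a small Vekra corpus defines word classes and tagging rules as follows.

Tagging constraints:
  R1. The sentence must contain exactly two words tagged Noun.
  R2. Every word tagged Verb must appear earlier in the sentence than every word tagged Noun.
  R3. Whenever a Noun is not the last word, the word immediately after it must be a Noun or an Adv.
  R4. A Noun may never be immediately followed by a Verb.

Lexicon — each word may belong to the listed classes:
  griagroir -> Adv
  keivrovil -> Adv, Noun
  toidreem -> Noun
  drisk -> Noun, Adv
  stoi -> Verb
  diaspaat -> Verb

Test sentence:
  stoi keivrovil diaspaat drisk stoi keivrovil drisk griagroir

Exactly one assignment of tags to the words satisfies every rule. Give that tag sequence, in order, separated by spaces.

Candidates per position — 1:stoi {Verb}; 2:keivrovil {Adv,Noun}; 3:diaspaat {Verb}; 4:drisk {Noun,Adv}; 5:stoi {Verb}; 6:keivrovil {Adv,Noun}; 7:drisk {Noun,Adv}; 8:griagroir {Adv}.
At position 2, choosing Noun makes rule 2 impossible to satisfy; hence Adv.
At position 4, choosing Noun makes rule 2 impossible to satisfy; hence Adv.
At position 6, choosing Adv makes rule 1 impossible to satisfy; hence Noun.
At position 7, choosing Adv makes rule 1 impossible to satisfy; hence Noun.
The only consistent sequence is: Verb Adv Verb Adv Verb Noun Noun Adv.
Check: rule 1 satisfied; rule 2 satisfied; rule 3 satisfied; rule 4 satisfied.

Verb Adv Verb Adv Verb Noun Noun Adv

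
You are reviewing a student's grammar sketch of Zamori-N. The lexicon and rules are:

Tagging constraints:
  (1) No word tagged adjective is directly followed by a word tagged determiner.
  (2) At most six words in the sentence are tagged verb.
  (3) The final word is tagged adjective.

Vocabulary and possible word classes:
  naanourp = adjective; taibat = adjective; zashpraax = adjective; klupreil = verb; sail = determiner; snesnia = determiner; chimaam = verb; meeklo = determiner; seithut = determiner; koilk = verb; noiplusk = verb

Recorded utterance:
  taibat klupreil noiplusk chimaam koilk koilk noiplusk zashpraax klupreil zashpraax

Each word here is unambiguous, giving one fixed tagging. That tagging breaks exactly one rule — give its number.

2

Fixed tagging: adjective verb verb verb verb verb verb adjective verb adjective.
Rule check: R1 holds, R2 violated, R3 holds.
Only rule 2 fails.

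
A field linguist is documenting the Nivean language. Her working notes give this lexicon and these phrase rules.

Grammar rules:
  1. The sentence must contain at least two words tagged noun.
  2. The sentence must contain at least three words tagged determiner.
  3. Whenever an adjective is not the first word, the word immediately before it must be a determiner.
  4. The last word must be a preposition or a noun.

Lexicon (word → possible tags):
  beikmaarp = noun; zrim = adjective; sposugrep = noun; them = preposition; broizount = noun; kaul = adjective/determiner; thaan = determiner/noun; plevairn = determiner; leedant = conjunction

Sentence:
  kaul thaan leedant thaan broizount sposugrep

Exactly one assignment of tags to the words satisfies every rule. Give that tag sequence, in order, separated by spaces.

determiner determiner conjunction determiner noun noun

Candidates per position — 1:kaul {adjective,determiner}; 2:thaan {determiner,noun}; 3:leedant {conjunction}; 4:thaan {determiner,noun}; 5:broizount {noun}; 6:sposugrep {noun}.
Position 1: tagging it adjective would leave rule 2 unsatisfiable, so it must be determiner.
Position 2: tagging it noun would leave rule 2 unsatisfiable, so it must be determiner.
Position 4: tagging it noun would leave rule 2 unsatisfiable, so it must be determiner.
That leaves exactly one tagging: determiner determiner conjunction determiner noun noun.
Rule-by-rule: rule 1 satisfied; rule 2 satisfied; rule 3 satisfied; rule 4 satisfied.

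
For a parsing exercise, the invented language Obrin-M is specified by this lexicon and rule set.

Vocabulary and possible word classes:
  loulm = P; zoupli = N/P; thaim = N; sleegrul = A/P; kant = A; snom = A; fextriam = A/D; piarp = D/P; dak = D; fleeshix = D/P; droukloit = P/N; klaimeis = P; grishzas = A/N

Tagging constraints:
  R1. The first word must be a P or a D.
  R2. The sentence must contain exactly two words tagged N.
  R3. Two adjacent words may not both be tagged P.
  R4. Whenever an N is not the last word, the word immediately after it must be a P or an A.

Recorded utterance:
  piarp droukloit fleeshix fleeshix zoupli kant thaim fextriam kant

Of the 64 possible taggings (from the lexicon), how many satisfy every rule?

Candidates per position — 1:piarp {D,P}; 2:droukloit {P,N}; 3:fleeshix {D,P}; 4:fleeshix {D,P}; 5:zoupli {N,P}; 6:kant {A}; 7:thaim {N}; 8:fextriam {A,D}; 9:kant {A}.
There are 64 candidate sequences in total.
The sequences that satisfy every rule: D P D D N A N A A; D P D P N A N A A; D N P D P A N A A; P N P D P A N A A.
Count = 4.

4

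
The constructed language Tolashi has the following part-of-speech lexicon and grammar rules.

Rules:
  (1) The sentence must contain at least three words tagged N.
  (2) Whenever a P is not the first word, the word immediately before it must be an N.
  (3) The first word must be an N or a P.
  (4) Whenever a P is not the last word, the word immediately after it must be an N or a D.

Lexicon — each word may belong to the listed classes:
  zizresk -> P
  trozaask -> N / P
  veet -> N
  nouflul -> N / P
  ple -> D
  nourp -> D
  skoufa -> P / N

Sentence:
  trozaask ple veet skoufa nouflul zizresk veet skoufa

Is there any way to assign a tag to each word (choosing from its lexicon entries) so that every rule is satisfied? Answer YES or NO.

Candidates per position — 1:trozaask {N,P}; 2:ple {D}; 3:veet {N}; 4:skoufa {P,N}; 5:nouflul {N,P}; 6:zizresk {P}; 7:veet {N}; 8:skoufa {P,N}.
One satisfying assignment: N D N N N P N P.
Checking: rule 1 ok; rule 2 ok; rule 3 ok; rule 4 ok.

YES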